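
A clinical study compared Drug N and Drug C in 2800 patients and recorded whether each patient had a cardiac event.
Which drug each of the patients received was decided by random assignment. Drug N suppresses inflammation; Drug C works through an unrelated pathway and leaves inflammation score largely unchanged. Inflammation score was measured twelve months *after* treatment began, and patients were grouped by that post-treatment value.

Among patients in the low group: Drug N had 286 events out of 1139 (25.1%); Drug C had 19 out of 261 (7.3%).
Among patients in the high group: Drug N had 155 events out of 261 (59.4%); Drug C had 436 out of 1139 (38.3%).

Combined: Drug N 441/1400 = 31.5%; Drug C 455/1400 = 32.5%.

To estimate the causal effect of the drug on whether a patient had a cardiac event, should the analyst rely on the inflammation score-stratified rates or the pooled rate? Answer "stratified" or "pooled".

pooled

Drug C is lower inside every inflammation score stratum but Drug N is lower in aggregate. Whether to stratify depends on how inflammation score relates to the drug.
The distribution of inflammation score is itself part of what the drug does — it is an intermediate outcome. Holding it fixed would remove that part of the effect; the total effect is the pooled difference.
Pooled: Drug N 31.5% vs Drug C 32.5%; Drug N is lower overall.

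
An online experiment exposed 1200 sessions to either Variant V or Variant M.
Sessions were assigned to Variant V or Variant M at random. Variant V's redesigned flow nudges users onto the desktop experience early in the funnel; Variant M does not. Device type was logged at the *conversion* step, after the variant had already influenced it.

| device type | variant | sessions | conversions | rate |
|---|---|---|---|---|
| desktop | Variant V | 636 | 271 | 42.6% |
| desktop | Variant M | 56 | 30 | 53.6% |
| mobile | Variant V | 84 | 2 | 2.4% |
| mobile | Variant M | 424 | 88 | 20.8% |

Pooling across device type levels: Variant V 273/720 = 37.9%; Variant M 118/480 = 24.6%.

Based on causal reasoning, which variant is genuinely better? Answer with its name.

Variant V

The device type-specific comparison favours Variant M throughout, but the pooled figures favour Variant V. The question is whether to condition on device type.
Device type is recorded after the variant and is itself shifted by it — it sits on the causal path from variant to outcome. Conditioning on a mediator would strip out part of the effect we want; the pooled comparison gives the total causal effect.
Pooled: Variant V 37.9% vs Variant M 24.6%; Variant V is higher overall.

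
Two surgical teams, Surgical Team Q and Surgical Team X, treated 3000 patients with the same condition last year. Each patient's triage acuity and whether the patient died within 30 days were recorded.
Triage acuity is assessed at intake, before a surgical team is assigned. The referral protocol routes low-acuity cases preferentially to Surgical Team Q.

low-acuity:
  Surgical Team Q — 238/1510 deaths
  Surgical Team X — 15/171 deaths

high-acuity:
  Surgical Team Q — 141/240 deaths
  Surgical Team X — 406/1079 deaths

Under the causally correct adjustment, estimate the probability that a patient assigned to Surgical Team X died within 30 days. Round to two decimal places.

Nothing the surgical team does changes triage acuity; the imbalance is an allocation artefact. With triage acuity also predicting the outcome, the pooled figure is confounded, and the within-stratum comparison is the causal one.
Standardising Surgical Team X to the population triage acuity mix: 0.560·15/171 + 0.440·406/1079 = 0.215.

0.21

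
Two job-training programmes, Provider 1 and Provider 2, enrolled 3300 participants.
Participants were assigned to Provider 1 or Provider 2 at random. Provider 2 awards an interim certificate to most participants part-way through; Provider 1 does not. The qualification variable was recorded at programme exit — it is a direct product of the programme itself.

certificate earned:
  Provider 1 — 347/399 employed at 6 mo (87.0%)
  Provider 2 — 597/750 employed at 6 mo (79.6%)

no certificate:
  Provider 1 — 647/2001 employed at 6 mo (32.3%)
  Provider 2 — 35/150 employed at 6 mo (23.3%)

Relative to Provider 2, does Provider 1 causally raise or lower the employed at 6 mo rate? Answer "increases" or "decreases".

decreases

Stratifying would compare programmes among participants the programmes themselves sorted into qualification attained during the programme groups — a form of selection on an intermediate. The unconditioned pooled rates give the total causal effect.
Pooled: Provider 1 41.4% vs Provider 2 70.2%; Provider 2 is higher overall.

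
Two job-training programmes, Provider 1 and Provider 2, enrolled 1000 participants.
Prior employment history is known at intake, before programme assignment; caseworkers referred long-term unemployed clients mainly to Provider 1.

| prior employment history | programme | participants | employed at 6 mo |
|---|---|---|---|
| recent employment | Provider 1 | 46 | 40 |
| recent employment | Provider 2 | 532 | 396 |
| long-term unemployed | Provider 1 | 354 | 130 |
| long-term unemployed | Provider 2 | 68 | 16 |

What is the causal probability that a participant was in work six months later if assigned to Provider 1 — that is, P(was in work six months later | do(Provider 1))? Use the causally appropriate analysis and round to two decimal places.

Nothing the programme does changes prior employment history; the imbalance is an allocation artefact. With prior employment history also predicting the outcome, the pooled figure is confounded, and the within-stratum comparison is the causal one.
Standardising Provider 1 to the population prior employment history mix: 0.578·40/46 + 0.422·130/354 = 0.658.

0.66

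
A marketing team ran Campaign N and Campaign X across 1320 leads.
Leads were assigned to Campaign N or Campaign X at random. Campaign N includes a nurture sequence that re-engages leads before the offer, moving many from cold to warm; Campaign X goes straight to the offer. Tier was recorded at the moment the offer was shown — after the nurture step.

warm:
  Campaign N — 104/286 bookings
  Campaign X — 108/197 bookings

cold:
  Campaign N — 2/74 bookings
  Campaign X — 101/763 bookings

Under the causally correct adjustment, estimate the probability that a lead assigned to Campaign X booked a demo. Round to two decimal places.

Engagement tier here is a post-treatment variable shaped by the campaign; conditioning on it would introduce bias rather than remove it. The overall comparison is the causal one.
So P(outcome | do(Campaign X)) is just the pooled rate for Campaign X: 209/960 = 0.218.

0.22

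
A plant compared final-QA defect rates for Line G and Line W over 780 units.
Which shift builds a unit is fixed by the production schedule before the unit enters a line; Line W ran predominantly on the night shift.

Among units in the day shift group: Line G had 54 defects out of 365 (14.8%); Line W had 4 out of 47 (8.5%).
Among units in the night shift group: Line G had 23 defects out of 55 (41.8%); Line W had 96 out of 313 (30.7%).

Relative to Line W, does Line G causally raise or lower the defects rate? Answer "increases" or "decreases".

increases

Here shift is a common cause — it drives both which line a case falls under and the outcome. The crude comparison mixes populations; the stratum-specific rates are the causally relevant ones.
Within each level — day shift: 14.8% vs 8.5%; night shift: 41.8% vs 30.7% — Line W is lower every time.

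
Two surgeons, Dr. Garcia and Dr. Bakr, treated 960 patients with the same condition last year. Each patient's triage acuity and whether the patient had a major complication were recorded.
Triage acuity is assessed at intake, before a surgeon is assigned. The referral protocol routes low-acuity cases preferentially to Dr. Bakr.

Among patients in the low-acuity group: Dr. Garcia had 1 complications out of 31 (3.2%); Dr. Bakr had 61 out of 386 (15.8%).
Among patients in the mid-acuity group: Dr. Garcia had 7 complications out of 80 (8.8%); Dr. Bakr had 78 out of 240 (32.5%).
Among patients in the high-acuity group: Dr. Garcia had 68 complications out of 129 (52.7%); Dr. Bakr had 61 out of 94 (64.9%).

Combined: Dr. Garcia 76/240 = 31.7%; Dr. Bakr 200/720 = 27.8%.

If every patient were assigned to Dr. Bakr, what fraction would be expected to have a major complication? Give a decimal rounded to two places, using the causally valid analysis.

Dr. Garcia is lower inside every triage acuity stratum but Dr. Bakr is lower in aggregate. Whether to stratify depends on how triage acuity relates to the surgeon.
Triage acuity satisfies the back-door criterion: it is not a descendant of the surgeon, and it blocks the spurious path from surgeon to outcome. Adjusting for it (i.e., using the within-triage acuity rates) gives the causal effect.
Standardising Dr. Bakr to the population triage acuity mix: 0.434·61/386 + 0.333·78/240 + 0.232·61/94 = 0.328.

0.33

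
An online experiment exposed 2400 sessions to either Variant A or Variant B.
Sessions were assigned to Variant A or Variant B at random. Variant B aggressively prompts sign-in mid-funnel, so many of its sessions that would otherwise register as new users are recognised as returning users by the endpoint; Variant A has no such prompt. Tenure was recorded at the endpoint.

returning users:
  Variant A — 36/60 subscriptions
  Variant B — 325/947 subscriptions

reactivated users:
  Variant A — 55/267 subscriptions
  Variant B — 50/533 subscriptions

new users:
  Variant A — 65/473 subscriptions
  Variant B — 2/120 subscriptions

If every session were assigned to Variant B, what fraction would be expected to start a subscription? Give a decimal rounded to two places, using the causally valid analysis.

0.24

The stratified and pooled comparisons disagree (Variant A wins within each user tenure; Variant B wins overall), so the answer turns on the causal role of user tenure.
User tenure lies on the pathway variant → user tenure → outcome, so adjusting for it blocks the indirect effect. For the total causal effect of variant, use the unadjusted pooled rates.
So P(outcome | do(Variant B)) is just the pooled rate for Variant B: 377/1600 = 0.236.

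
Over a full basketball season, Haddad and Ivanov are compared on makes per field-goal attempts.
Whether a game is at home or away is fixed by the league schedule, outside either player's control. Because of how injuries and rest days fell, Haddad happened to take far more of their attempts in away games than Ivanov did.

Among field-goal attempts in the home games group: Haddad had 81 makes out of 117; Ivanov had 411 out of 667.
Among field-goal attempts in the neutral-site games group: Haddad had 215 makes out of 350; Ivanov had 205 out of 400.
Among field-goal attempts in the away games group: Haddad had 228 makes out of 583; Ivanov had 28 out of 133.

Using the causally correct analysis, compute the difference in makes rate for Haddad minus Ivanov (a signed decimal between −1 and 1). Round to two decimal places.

Game venue satisfies the back-door criterion: it is not a descendant of the player, and it blocks the spurious path from player to outcome. Adjusting for it (i.e., using the within-game venue rates) gives the causal effect.
Adjusting over the population distribution of game venue: 0.348·(0.692−0.616) + 0.333·(0.614−0.512) + 0.318·(0.391−0.211) = +0.118.

+0.12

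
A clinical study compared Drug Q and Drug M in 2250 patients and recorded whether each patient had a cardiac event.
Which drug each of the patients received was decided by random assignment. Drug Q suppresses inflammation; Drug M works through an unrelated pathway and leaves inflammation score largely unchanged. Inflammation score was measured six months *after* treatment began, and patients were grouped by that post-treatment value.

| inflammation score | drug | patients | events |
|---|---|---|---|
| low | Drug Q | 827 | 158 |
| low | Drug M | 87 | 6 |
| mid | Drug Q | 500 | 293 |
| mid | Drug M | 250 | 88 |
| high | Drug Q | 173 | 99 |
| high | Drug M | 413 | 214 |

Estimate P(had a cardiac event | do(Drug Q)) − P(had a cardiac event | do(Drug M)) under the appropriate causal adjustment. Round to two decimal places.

Inflammation score is recorded after the drug and is itself shifted by it — it sits on the causal path from drug to outcome. Conditioning on a mediator would strip out part of the effect we want; the pooled comparison gives the total causal effect.
The causal difference is the pooled difference: 0.367 − 0.411 = -0.044.

-0.04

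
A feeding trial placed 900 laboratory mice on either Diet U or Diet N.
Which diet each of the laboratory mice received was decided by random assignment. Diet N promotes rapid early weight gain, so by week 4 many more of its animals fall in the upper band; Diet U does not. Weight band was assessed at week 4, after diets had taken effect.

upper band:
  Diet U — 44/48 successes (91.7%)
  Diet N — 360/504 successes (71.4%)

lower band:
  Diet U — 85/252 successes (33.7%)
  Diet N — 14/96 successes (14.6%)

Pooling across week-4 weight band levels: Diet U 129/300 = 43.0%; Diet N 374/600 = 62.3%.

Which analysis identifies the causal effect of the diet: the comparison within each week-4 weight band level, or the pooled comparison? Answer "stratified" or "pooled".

pooled

The distribution of week-4 weight band is itself part of what the diet does — it is an intermediate outcome. Holding it fixed would remove that part of the effect; the total effect is the pooled difference.
Pooled: Diet U 43.0% vs Diet N 62.3%; Diet N is higher overall.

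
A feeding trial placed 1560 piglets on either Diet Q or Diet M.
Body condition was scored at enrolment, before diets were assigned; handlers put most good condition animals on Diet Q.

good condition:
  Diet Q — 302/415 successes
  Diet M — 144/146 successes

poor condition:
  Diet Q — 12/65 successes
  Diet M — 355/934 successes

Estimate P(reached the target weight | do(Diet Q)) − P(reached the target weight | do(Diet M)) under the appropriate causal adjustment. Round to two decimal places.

-0.22

Diet M is higher inside every starting body condition stratum but Diet Q is higher in aggregate. Whether to stratify depends on how starting body condition relates to the diet.
The imbalance in starting body condition arose from how piglets were allocated, not from anything the diet did; and starting body condition independently affects the outcome. The pooled gap is confounded — condition on starting body condition.
Adjusting over the population distribution of starting body condition: 0.360·(0.728−0.986) + 0.640·(0.185−0.380) = -0.218.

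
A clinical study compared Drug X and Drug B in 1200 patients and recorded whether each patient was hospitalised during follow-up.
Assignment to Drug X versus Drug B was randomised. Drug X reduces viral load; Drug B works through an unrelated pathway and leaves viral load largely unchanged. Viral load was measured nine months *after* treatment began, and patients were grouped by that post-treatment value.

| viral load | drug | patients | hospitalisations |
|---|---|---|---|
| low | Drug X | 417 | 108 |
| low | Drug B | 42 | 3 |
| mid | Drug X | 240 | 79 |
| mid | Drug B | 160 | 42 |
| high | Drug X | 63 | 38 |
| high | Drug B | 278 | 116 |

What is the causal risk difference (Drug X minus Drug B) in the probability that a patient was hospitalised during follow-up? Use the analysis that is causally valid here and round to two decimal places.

The viral load-specific comparison favours Drug B throughout, but the pooled figures favour Drug X. The question is whether to condition on viral load.
Viral load here is a post-treatment variable shaped by the drug; conditioning on it would introduce bias rather than remove it. The overall comparison is the causal one.
The causal difference is the pooled difference: 0.312 − 0.335 = -0.023.

-0.02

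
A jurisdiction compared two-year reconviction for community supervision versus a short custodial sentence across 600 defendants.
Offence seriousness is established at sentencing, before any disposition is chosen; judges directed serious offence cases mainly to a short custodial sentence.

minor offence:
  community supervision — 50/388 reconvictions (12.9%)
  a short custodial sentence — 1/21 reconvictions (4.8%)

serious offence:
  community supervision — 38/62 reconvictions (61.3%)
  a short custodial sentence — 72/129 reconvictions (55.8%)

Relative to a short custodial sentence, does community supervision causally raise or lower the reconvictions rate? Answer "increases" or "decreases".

increases

a short custodial sentence is lower inside every offence seriousness stratum but community supervision is lower in aggregate. Whether to stratify depends on how offence seriousness relates to the disposition.
Here offence seriousness is a common cause — it drives both which disposition a case falls under and the outcome. The crude comparison mixes populations; the stratum-specific rates are the causally relevant ones.
Within each level — minor offence: 12.9% vs 4.8%; serious offence: 61.3% vs 55.8% — a short custodial sentence is lower every time.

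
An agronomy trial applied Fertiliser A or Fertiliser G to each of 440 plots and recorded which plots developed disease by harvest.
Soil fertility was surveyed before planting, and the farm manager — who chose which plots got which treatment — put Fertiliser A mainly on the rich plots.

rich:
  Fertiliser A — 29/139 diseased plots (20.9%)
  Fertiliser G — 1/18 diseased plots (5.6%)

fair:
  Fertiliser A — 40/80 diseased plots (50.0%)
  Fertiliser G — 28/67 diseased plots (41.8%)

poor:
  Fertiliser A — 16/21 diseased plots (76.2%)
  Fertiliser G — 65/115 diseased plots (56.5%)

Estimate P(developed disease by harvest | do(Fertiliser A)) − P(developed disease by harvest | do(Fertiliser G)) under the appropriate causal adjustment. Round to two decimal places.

Fertiliser G is lower inside every soil fertility stratum but Fertiliser A is lower in aggregate. Whether to stratify depends on how soil fertility relates to the fertiliser.
Soil fertility satisfies the back-door criterion: it is not a descendant of the fertiliser, and it blocks the spurious path from fertiliser to outcome. Adjusting for it (i.e., using the within-soil fertility rates) gives the causal effect.
Adjusting over the population distribution of soil fertility: 0.357·(0.209−0.056) + 0.334·(0.500−0.418) + 0.309·(0.762−0.565) = +0.143.

+0.14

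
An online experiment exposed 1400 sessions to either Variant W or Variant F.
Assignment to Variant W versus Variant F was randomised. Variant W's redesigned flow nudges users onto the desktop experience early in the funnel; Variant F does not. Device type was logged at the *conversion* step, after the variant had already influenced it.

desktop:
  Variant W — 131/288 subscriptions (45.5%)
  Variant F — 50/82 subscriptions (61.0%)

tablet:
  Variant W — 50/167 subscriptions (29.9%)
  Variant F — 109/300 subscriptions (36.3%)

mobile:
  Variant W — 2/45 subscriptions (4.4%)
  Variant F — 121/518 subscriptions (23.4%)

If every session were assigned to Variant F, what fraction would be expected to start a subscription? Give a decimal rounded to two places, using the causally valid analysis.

0.31

Device type here is a post-treatment variable shaped by the variant; conditioning on it would introduce bias rather than remove it. The overall comparison is the causal one.
So P(outcome | do(Variant F)) is just the pooled rate for Variant F: 280/900 = 0.311.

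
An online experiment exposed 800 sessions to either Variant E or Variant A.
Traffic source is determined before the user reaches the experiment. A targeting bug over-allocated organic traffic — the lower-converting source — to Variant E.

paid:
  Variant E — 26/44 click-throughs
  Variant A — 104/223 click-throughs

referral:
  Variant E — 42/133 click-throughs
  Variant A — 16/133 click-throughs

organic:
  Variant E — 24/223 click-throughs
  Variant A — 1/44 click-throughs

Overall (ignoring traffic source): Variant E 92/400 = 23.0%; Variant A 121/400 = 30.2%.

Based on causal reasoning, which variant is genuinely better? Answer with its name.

Within every traffic source level Variant E has the higher rate, yet pooled Variant A does — Simpson's reversal.
The imbalance in traffic source arose from how sessions were allocated, not from anything the variant did; and traffic source independently affects the outcome. The pooled gap is confounded — condition on traffic source.
Within each level — paid: 59.1% vs 46.6%; referral: 31.6% vs 12.0%; organic: 10.8% vs 2.3% — Variant E is higher every time.

Variant E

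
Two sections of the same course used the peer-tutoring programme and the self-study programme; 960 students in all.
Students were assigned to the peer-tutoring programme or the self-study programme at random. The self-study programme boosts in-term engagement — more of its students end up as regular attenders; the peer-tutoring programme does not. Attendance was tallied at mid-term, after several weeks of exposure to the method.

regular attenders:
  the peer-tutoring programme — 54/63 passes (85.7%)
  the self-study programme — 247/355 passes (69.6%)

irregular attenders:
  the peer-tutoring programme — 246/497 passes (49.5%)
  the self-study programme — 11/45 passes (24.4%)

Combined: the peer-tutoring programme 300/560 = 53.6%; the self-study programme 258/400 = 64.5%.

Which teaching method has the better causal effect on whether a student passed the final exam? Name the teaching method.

The distribution of mid-term attendance is itself part of what the teaching method does — it is an intermediate outcome. Holding it fixed would remove that part of the effect; the total effect is the pooled difference.
Pooled: the peer-tutoring programme 53.6% vs the self-study programme 64.5%; the self-study programme is higher overall.

the self-study programme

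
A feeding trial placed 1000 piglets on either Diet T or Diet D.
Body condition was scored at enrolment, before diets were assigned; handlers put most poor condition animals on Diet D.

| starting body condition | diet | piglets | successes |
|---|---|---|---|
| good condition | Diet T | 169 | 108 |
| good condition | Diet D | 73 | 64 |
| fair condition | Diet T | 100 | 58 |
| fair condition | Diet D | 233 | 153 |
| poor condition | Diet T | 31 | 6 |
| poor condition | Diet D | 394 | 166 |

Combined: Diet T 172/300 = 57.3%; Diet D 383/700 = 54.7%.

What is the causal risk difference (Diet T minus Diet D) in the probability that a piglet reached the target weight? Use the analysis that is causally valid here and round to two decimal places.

The starting body condition-specific comparison favours Diet D throughout, but the pooled figures favour Diet T. The question is whether to condition on starting body condition.
Since starting body condition is a pre-existing factor (not a product of the diet) and it affects the outcome on its own, it is a confounder. The stratified rates, not the pooled rate, identify the causal effect.
Adjusting over the population distribution of starting body condition: 0.242·(0.639−0.877) + 0.333·(0.580−0.657) + 0.425·(0.194−0.421) = -0.180.

-0.18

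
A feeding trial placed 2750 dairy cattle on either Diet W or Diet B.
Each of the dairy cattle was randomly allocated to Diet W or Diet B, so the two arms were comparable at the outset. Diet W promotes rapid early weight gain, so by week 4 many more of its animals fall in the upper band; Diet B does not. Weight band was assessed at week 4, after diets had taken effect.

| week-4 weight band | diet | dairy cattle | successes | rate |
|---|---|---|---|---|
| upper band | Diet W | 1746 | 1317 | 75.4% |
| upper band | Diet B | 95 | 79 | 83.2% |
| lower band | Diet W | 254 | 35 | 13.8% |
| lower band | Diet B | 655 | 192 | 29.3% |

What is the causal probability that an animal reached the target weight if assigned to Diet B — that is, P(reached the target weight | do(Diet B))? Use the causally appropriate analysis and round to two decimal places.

Week-4 weight band lies on the pathway diet → week-4 weight band → outcome, so adjusting for it blocks the indirect effect. For the total causal effect of diet, use the unadjusted pooled rates.
So P(outcome | do(Diet B)) is just the pooled rate for Diet B: 271/750 = 0.361.

0.36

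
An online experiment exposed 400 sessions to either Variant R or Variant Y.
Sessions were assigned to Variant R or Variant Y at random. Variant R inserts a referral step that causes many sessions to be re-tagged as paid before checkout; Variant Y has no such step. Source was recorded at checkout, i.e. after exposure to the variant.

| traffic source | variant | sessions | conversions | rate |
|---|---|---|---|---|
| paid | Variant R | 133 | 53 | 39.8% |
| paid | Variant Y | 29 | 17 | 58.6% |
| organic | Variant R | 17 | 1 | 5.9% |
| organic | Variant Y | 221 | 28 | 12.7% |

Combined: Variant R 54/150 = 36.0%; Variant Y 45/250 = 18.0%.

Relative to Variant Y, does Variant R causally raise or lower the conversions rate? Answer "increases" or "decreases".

increases

Traffic source here is a post-treatment variable shaped by the variant; conditioning on it would introduce bias rather than remove it. The overall comparison is the causal one.
Pooled: Variant R 36.0% vs Variant Y 18.0%; Variant R is higher overall.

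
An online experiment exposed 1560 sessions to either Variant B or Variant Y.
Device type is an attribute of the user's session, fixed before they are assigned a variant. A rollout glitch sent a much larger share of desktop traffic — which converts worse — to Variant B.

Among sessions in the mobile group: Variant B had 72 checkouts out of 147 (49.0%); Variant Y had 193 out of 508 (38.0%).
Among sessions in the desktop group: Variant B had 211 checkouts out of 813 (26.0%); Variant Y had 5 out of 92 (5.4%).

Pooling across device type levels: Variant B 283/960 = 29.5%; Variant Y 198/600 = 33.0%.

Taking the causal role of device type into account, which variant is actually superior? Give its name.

Device type satisfies the back-door criterion: it is not a descendant of the variant, and it blocks the spurious path from variant to outcome. Adjusting for it (i.e., using the within-device type rates) gives the causal effect.
Within each level — mobile: 49.0% vs 38.0%; desktop: 26.0% vs 5.4% — Variant B is higher every time.

Variant B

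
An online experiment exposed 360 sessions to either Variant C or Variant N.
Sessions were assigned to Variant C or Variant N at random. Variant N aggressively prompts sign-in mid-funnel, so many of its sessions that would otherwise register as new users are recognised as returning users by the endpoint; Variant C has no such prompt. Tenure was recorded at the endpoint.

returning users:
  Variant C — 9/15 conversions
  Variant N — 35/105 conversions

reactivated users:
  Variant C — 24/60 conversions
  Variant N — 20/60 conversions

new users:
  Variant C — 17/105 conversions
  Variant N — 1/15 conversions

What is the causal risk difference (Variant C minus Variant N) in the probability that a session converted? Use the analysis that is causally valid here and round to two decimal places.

-0.03

User tenure is downstream of the variant. One should not condition on a consequence of treatment, so the overall rates are the right comparison.
The causal difference is the pooled difference: 0.278 − 0.311 = -0.033.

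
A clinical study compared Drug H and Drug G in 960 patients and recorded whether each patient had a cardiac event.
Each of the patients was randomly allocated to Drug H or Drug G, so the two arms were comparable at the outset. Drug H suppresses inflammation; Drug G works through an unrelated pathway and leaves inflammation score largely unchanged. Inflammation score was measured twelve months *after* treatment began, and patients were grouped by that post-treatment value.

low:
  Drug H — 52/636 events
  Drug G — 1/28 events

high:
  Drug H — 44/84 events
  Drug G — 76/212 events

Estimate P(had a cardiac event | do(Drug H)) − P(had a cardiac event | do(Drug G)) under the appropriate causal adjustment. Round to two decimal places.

The inflammation score-specific comparison favours Drug G throughout, but the pooled figures favour Drug H. The question is whether to condition on inflammation score.
Stratifying would compare drugs among patients the drugs themselves sorted into inflammation score groups — a form of selection on an intermediate. The unconditioned pooled rates give the total causal effect.
The causal difference is the pooled difference: 0.133 − 0.321 = -0.188.

-0.19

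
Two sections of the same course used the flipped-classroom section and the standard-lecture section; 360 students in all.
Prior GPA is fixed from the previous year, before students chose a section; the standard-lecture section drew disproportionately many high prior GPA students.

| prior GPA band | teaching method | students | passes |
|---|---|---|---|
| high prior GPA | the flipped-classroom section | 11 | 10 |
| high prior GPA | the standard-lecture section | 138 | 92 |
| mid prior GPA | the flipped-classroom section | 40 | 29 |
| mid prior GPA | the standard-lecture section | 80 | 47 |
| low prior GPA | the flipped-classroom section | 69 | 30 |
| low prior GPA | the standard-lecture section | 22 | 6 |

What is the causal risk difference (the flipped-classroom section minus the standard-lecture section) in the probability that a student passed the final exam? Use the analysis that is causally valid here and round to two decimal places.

+0.19

Here prior GPA band is a common cause — it drives both which teaching method a case falls under and the outcome. The crude comparison mixes populations; the stratum-specific rates are the causally relevant ones.
Adjusting over the population distribution of prior GPA band: 0.414·(0.909−0.667) + 0.333·(0.725−0.588) + 0.253·(0.435−0.273) = +0.187.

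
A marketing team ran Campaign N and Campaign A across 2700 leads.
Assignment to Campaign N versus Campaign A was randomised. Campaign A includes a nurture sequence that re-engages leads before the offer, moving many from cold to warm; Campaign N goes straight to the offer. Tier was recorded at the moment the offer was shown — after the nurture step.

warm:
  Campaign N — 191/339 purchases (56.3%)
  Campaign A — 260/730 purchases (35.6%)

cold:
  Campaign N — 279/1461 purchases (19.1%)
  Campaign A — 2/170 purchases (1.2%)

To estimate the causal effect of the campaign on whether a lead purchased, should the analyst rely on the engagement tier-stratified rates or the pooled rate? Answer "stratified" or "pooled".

pooled

Stratifying would compare campaigns among leads the campaigns themselves sorted into engagement tier groups — a form of selection on an intermediate. The unconditioned pooled rates give the total causal effect.
Pooled: Campaign N 26.1% vs Campaign A 29.1%; Campaign A is higher overall.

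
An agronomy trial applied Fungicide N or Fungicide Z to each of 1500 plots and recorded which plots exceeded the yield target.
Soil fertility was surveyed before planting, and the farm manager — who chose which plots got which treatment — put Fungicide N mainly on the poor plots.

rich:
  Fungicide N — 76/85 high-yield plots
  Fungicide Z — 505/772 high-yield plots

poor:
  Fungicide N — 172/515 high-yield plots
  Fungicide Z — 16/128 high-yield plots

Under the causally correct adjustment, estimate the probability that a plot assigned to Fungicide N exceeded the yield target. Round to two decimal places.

0.65

Within every soil fertility level Fungicide N has the higher rate, yet pooled Fungicide Z does — Simpson's reversal.
Soil fertility satisfies the back-door criterion: it is not a descendant of the fungicide, and it blocks the spurious path from fungicide to outcome. Adjusting for it (i.e., using the within-soil fertility rates) gives the causal effect.
Standardising Fungicide N to the population soil fertility mix: 0.571·76/85 + 0.429·172/515 = 0.654.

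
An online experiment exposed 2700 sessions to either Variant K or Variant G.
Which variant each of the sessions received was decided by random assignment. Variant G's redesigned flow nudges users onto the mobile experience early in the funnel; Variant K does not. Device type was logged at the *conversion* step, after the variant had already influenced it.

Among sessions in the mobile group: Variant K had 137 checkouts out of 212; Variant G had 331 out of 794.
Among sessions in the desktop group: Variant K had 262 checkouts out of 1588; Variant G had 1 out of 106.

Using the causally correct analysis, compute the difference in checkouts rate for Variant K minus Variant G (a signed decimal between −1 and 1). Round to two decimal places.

Device type here is a post-treatment variable shaped by the variant; conditioning on it would introduce bias rather than remove it. The overall comparison is the causal one.
The causal difference is the pooled difference: 0.222 − 0.369 = -0.147.

-0.15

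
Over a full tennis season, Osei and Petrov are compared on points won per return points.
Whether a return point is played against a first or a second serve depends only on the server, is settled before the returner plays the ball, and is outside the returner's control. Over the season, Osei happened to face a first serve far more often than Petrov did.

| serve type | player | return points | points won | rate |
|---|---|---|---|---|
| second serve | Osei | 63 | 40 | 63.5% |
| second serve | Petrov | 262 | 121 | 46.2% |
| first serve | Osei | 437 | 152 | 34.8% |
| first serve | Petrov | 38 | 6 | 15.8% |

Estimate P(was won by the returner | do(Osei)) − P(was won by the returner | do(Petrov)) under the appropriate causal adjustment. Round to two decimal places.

Since serve type is a pre-existing factor (not a product of the player) and it affects the outcome on its own, it is a confounder. The stratified rates, not the pooled rate, identify the causal effect.
Adjusting over the population distribution of serve type: 0.406·(0.635−0.462) + 0.594·(0.348−0.158) = +0.183.

+0.18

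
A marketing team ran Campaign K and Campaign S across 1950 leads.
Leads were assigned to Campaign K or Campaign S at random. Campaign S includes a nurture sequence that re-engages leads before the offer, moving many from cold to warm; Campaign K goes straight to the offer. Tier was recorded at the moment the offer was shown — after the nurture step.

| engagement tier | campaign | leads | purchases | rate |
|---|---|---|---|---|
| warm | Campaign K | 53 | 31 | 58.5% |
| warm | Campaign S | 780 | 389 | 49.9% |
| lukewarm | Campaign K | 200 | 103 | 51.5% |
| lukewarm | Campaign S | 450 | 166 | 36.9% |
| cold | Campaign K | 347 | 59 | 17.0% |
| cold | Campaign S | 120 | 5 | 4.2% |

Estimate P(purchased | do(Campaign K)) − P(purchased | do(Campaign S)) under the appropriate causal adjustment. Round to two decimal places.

-0.09

The distribution of engagement tier is itself part of what the campaign does — it is an intermediate outcome. Holding it fixed would remove that part of the effect; the total effect is the pooled difference.
The causal difference is the pooled difference: 0.322 − 0.415 = -0.093.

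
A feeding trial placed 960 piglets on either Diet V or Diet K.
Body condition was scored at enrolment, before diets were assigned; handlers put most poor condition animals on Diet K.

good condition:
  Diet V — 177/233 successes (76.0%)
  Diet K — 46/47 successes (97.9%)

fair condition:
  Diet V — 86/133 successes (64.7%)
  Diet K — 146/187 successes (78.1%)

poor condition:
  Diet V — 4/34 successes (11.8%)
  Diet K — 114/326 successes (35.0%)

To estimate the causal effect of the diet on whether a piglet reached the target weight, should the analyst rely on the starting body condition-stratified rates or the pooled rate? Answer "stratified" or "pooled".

stratified

Nothing the diet does changes starting body condition; the imbalance is an allocation artefact. With starting body condition also predicting the outcome, the pooled figure is confounded, and the within-stratum comparison is the causal one.
Within each level — good condition: 76.0% vs 97.9%; fair condition: 64.7% vs 78.1%; poor condition: 11.8% vs 35.0% — Diet K is higher every time.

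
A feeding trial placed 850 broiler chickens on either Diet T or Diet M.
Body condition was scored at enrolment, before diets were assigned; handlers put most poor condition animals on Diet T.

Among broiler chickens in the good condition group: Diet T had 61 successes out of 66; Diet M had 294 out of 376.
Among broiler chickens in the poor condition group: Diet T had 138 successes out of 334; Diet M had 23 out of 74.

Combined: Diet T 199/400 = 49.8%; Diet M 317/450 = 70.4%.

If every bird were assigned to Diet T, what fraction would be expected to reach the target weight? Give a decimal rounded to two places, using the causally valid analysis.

0.68

The starting body condition-specific comparison favours Diet T throughout, but the pooled figures favour Diet M. The question is whether to condition on starting body condition.
Here starting body condition is a common cause — it drives both which diet a case falls under and the outcome. The crude comparison mixes populations; the stratum-specific rates are the causally relevant ones.
Standardising Diet T to the population starting body condition mix: 0.520·61/66 + 0.480·138/334 = 0.679.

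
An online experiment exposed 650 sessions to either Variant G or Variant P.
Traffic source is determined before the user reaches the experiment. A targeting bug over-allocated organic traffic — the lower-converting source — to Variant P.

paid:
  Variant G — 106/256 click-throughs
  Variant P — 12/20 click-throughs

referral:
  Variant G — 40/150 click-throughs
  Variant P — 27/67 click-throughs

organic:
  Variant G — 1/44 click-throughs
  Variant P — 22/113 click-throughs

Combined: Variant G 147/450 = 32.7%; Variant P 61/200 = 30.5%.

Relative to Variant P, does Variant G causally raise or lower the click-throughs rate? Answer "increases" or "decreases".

decreases

Within every traffic source level Variant P has the higher rate, yet pooled Variant G does — Simpson's reversal.
Traffic source satisfies the back-door criterion: it is not a descendant of the variant, and it blocks the spurious path from variant to outcome. Adjusting for it (i.e., using the within-traffic source rates) gives the causal effect.
Within each level — paid: 41.4% vs 60.0%; referral: 26.7% vs 40.3%; organic: 2.3% vs 19.5% — Variant P is higher every time.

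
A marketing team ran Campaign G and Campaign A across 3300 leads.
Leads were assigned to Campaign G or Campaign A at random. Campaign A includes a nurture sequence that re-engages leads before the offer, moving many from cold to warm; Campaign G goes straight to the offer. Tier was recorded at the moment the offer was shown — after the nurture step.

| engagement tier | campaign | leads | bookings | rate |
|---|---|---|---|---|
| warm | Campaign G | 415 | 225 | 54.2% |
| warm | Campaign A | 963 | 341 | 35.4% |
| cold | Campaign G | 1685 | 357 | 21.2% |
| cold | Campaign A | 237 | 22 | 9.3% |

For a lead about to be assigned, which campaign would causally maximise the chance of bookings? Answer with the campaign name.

Engagement tier is recorded after the campaign and is itself shifted by it — it sits on the causal path from campaign to outcome. Conditioning on a mediator would strip out part of the effect we want; the pooled comparison gives the total causal effect.
Pooled: Campaign G 27.7% vs Campaign A 30.2%; Campaign A is higher overall.

Campaign A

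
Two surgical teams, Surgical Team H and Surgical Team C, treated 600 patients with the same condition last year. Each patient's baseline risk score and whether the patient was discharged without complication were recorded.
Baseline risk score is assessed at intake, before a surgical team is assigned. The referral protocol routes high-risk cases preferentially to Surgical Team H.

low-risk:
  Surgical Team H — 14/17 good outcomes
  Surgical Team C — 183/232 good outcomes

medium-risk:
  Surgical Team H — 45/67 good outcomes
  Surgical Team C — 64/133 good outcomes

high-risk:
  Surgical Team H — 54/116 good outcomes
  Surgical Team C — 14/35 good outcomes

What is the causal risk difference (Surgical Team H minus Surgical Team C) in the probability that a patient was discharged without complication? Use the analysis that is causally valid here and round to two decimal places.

+0.09

Surgical Team H is higher inside every baseline risk score stratum but Surgical Team C is higher in aggregate. Whether to stratify depends on how baseline risk score relates to the surgical team.
The imbalance in baseline risk score arose from how patients were allocated, not from anything the surgical team did; and baseline risk score independently affects the outcome. The pooled gap is confounded — condition on baseline risk score.
Adjusting over the population distribution of baseline risk score: 0.415·(0.824−0.789) + 0.333·(0.672−0.481) + 0.252·(0.466−0.400) = +0.094.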